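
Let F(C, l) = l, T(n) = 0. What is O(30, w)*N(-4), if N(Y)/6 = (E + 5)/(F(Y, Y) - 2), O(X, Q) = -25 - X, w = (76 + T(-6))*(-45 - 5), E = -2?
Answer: 165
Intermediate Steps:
w = -3800 (w = (76 + 0)*(-45 - 5) = 76*(-50) = -3800)
N(Y) = 18/(-2 + Y) (N(Y) = 6*((-2 + 5)/(Y - 2)) = 6*(3/(-2 + Y)) = 18/(-2 + Y))
O(30, w)*N(-4) = (-25 - 1*30)*(18/(-2 - 4)) = (-25 - 30)*(18/(-6)) = -990*(-1)/6 = -55*(-3) = 165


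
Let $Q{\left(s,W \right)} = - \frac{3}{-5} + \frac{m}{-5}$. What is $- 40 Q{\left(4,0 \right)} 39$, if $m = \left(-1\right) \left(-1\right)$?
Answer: $-624$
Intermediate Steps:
$m = 1$
$Q{\left(s,W \right)} = \frac{2}{5}$ ($Q{\left(s,W \right)} = - \frac{3}{-5} + 1 \frac{1}{-5} = \left(-3\right) \left(- \frac{1}{5}\right) + 1 \left(- \frac{1}{5}\right) = \frac{3}{5} - \frac{1}{5} = \frac{2}{5}$)
$- 40 Q{\left(4,0 \right)} 39 = \left(-40\right) \frac{2}{5} \cdot 39 = \left(-16\right) 39 = -624$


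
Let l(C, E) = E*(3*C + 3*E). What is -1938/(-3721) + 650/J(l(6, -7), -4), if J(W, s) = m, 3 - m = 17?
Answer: -1195759/26047 ≈ -45.908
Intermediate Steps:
m = -14 (m = 3 - 1*17 = 3 - 17 = -14)
J(W, s) = -14
-1938/(-3721) + 650/J(l(6, -7), -4) = -1938/(-3721) + 650/(-14) = -1938*(-1/3721) + 650*(-1/14) = 1938/3721 - 325/7 = -1195759/26047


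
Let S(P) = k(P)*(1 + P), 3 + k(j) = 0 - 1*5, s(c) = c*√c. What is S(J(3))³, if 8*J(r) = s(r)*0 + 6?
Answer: -2744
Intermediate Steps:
s(c) = c^(3/2)
J(r) = ¾ (J(r) = (r^(3/2)*0 + 6)/8 = (0 + 6)/8 = (⅛)*6 = ¾)
k(j) = -8 (k(j) = -3 + (0 - 1*5) = -3 + (0 - 5) = -3 - 5 = -8)
S(P) = -8 - 8*P (S(P) = -8*(1 + P) = -8 - 8*P)
S(J(3))³ = (-8 - 8*¾)³ = (-8 - 6)³ = (-14)³ = -2744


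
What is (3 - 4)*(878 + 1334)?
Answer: -2212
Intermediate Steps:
(3 - 4)*(878 + 1334) = -1*2212 = -2212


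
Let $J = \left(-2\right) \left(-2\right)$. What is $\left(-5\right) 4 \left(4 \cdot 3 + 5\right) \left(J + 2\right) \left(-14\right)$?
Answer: $28560$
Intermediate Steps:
$J = 4$
$\left(-5\right) 4 \left(4 \cdot 3 + 5\right) \left(J + 2\right) \left(-14\right) = \left(-5\right) 4 \left(4 \cdot 3 + 5\right) \left(4 + 2\right) \left(-14\right) = - 20 \left(12 + 5\right) 6 \left(-14\right) = \left(-20\right) 17 \cdot 6 \left(-14\right) = \left(-340\right) 6 \left(-14\right) = \left(-2040\right) \left(-14\right) = 28560$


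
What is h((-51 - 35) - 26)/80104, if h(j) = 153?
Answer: 9/4712 ≈ 0.0019100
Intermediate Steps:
h((-51 - 35) - 26)/80104 = 153/80104 = 153*(1/80104) = 9/4712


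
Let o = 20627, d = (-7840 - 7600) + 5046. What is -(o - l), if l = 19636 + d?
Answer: -11385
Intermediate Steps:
d = -10394 (d = -15440 + 5046 = -10394)
l = 9242 (l = 19636 - 10394 = 9242)
-(o - l) = -(20627 - 1*9242) = -(20627 - 9242) = -1*11385 = -11385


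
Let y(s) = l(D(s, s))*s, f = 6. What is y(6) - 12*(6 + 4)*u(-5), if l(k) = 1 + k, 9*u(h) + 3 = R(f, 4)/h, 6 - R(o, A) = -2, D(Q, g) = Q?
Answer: 310/3 ≈ 103.33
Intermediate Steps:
R(o, A) = 8 (R(o, A) = 6 - 1*(-2) = 6 + 2 = 8)
u(h) = -1/3 + 8/(9*h) (u(h) = -1/3 + (8/h)/9 = -1/3 + 8/(9*h))
y(s) = s*(1 + s) (y(s) = (1 + s)*s = s*(1 + s))
y(6) - 12*(6 + 4)*u(-5) = 6*(1 + 6) - 12*(6 + 4)*(1/9)*(8 - 3*(-5))/(-5) = 6*7 - 120*(1/9)*(-1/5)*(8 + 15) = 42 - 120*(1/9)*(-1/5)*23 = 42 - 120*(-23)/45 = 42 - 12*(-46/9) = 42 + 184/3 = 310/3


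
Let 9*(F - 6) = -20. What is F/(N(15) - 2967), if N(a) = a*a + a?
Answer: -34/24543 ≈ -0.0013853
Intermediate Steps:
F = 34/9 (F = 6 + (1/9)*(-20) = 6 - 20/9 = 34/9 ≈ 3.7778)
N(a) = a + a**2 (N(a) = a**2 + a = a + a**2)
F/(N(15) - 2967) = 34/(9*(15*(1 + 15) - 2967)) = 34/(9*(15*16 - 2967)) = 34/(9*(240 - 2967)) = (34/9)/(-2727) = (34/9)*(-1/2727) = -34/24543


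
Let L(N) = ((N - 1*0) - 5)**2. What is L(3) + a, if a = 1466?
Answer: 1470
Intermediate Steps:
L(N) = (-5 + N)**2 (L(N) = ((N + 0) - 5)**2 = (N - 5)**2 = (-5 + N)**2)
L(3) + a = (-5 + 3)**2 + 1466 = (-2)**2 + 1466 = 4 + 1466 = 1470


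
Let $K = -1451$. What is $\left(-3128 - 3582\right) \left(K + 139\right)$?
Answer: $8803520$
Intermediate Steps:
$\left(-3128 - 3582\right) \left(K + 139\right) = \left(-3128 - 3582\right) \left(-1451 + 139\right) = \left(-6710\right) \left(-1312\right) = 8803520$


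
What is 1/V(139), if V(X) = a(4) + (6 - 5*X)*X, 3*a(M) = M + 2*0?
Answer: -3/287309 ≈ -1.0442e-5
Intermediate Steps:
a(M) = M/3 (a(M) = (M + 2*0)/3 = (M + 0)/3 = M/3)
V(X) = 4/3 + X*(6 - 5*X) (V(X) = (⅓)*4 + (6 - 5*X)*X = 4/3 + X*(6 - 5*X))
1/V(139) = 1/(4/3 - 5*139² + 6*139) = 1/(4/3 - 5*19321 + 834) = 1/(4/3 - 96605 + 834) = 1/(-287309/3) = -3/287309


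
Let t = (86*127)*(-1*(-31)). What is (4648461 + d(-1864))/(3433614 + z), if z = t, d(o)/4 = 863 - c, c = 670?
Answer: 4649233/3772196 ≈ 1.2325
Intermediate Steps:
d(o) = 772 (d(o) = 4*(863 - 1*670) = 4*(863 - 670) = 4*193 = 772)
t = 338582 (t = 10922*31 = 338582)
z = 338582
(4648461 + d(-1864))/(3433614 + z) = (4648461 + 772)/(3433614 + 338582) = 4649233/3772196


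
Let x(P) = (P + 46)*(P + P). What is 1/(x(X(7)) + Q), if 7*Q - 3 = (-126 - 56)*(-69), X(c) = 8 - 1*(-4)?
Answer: 7/22305 ≈ 0.00031383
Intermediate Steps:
X(c) = 12 (X(c) = 8 + 4 = 12)
x(P) = 2*P*(46 + P) (x(P) = (46 + P)*(2*P) = 2*P*(46 + P))
Q = 12561/7 (Q = 3/7 + ((-126 - 56)*(-69))/7 = 3/7 + (-182*(-69))/7 = 3/7 + (⅐)*12558 = 3/7 + 1794 = 12561/7 ≈ 1794.4)
1/(x(X(7)) + Q) = 1/(2*12*(46 + 12) + 12561/7) = 1/(2*12*58 + 12561/7) = 1/(1392 + 12561/7) = 1/(22305/7) = 7/22305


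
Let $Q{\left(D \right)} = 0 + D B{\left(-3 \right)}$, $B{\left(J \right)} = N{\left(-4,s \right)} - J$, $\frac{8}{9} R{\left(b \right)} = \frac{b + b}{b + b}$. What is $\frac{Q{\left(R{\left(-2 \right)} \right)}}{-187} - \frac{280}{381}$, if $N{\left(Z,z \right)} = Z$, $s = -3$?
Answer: $- \frac{415451}{569976} \approx -0.72889$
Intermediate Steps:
$R{\left(b \right)} = \frac{9}{8}$ ($R{\left(b \right)} = \frac{9 \frac{b + b}{b + b}}{8} = \frac{9 \frac{2 b}{2 b}}{8} = \frac{9 \cdot 2 b \frac{1}{2 b}}{8} = \frac{9}{8} \cdot 1 = \frac{9}{8}$)
$B{\left(J \right)} = -4 - J$
$Q{\left(D \right)} = - D$ ($Q{\left(D \right)} = 0 + D \left(-4 - -3\right) = 0 + D \left(-4 + 3\right) = 0 + D \left(-1\right) = 0 - D = - D$)
$\frac{Q{\left(R{\left(-2 \right)} \right)}}{-187} - \frac{280}{381} = \frac{\left(-1\right) \frac{9}{8}}{-187} - \frac{280}{381} = \left(- \frac{9}{8}\right) \left(- \frac{1}{187}\right) - \frac{280}{381} = \frac{9}{1496} - \frac{280}{381} = - \frac{415451}{569976}$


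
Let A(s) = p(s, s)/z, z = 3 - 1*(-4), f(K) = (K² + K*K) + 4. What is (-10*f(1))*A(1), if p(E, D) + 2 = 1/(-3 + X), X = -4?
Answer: 900/49 ≈ 18.367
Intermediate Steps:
p(E, D) = -15/7 (p(E, D) = -2 + 1/(-3 - 4) = -2 + 1/(-7) = -2 - ⅐ = -15/7)
f(K) = 4 + 2*K² (f(K) = (K² + K²) + 4 = 2*K² + 4 = 4 + 2*K²)
z = 7 (z = 3 + 4 = 7)
A(s) = -15/49 (A(s) = -15/7/7 = -15/7*⅐ = -15/49)
(-10*f(1))*A(1) = -10*(4 + 2*1²)*(-15/49) = -10*(4 + 2*1)*(-15/49) = -10*(4 + 2)*(-15/49) = -10*6*(-15/49) = -60*(-15/49) = 900/49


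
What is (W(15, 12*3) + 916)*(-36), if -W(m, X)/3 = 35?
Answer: -29196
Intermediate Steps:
W(m, X) = -105 (W(m, X) = -3*35 = -105)
(W(15, 12*3) + 916)*(-36) = (-105 + 916)*(-36) = 811*(-36) = -29196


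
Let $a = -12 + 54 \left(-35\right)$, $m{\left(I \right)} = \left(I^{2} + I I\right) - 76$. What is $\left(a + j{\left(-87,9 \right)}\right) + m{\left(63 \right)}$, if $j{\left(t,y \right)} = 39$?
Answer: $5999$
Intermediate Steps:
$m{\left(I \right)} = -76 + 2 I^{2}$ ($m{\left(I \right)} = \left(I^{2} + I^{2}\right) - 76 = 2 I^{2} - 76 = -76 + 2 I^{2}$)
$a = -1902$ ($a = -12 - 1890 = -1902$)
$\left(a + j{\left(-87,9 \right)}\right) + m{\left(63 \right)} = \left(-1902 + 39\right) - \left(76 - 2 \cdot 63^{2}\right) = -1863 + \left(-76 + 2 \cdot 3969\right) = -1863 + \left(-76 + 7938\right) = -1863 + 7862 = 5999$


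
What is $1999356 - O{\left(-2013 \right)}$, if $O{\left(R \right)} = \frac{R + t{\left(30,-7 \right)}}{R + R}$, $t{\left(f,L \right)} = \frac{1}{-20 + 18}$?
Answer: $\frac{16098810485}{8052} \approx 1.9994 \cdot 10^{6}$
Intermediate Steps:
$t{\left(f,L \right)} = - \frac{1}{2}$ ($t{\left(f,L \right)} = \frac{1}{-2} = - \frac{1}{2}$)
$O{\left(R \right)} = \frac{- \frac{1}{2} + R}{2 R}$ ($O{\left(R \right)} = \frac{R - \frac{1}{2}}{R + R} = \frac{- \frac{1}{2} + R}{2 R}$)
$1999356 - O{\left(-2013 \right)} = 1999356 - \frac{-1 + 2 \left(-2013\right)}{4 \left(-2013\right)} = 1999356 - \frac{1}{4} \left(- \frac{1}{2013}\right) \left(-1 - 4026\right) = 1999356 - \frac{1}{4} \left(- \frac{1}{2013}\right) \left(-4027\right) = 1999356 - \frac{4027}{8052} = \frac{16098810485}{8052}$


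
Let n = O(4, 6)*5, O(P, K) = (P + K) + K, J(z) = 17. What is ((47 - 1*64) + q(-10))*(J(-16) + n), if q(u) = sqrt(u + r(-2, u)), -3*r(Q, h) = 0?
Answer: -1649 + 97*I*sqrt(10) ≈ -1649.0 + 306.74*I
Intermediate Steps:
r(Q, h) = 0 (r(Q, h) = -1/3*0 = 0)
O(P, K) = P + 2*K (O(P, K) = (K + P) + K = P + 2*K)
q(u) = sqrt(u) (q(u) = sqrt(u + 0) = sqrt(u))
n = 80 (n = (4 + 2*6)*5 = (4 + 12)*5 = 16*5 = 80)
((47 - 1*64) + q(-10))*(J(-16) + n) = ((47 - 1*64) + sqrt(-10))*(17 + 80) = ((47 - 64) + I*sqrt(10))*97 = (-17 + I*sqrt(10))*97 = -1649 + 97*I*sqrt(10)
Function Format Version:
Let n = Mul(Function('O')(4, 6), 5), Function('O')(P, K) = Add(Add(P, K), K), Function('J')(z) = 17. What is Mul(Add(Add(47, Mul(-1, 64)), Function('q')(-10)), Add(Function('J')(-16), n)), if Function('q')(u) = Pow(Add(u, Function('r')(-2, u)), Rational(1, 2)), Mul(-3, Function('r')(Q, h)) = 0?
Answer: Add(-1649, Mul(97, I, Pow(10, Rational(1, 2)))) ≈ Add(-1649.0, Mul(306.74, I))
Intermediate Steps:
Function('r')(Q, h) = 0 (Function('r')(Q, h) = Mul(Rational(-1, 3), 0) = 0)
Function('O')(P, K) = Add(P, Mul(2, K)) (Function('O')(P, K) = Add(Add(K, P), K) = Add(P, Mul(2, K)))
Function('q')(u) = Pow(u, Rational(1, 2)) (Function('q')(u) = Pow(Add(u, 0), Rational(1, 2)) = Pow(u, Rational(1, 2)))
n = 80 (n = Mul(Add(4, Mul(2, 6)), 5) = Mul(Add(4, 12), 5) = Mul(16, 5) = 80)
Mul(Add(Add(47, Mul(-1, 64)), Function('q')(-10)), Add(Function('J')(-16), n)) = Mul(Add(Add(47, Mul(-1, 64)), Pow(-10, Rational(1, 2))), Add(17, 80)) = Mul(Add(Add(47, -64), Mul(I, Pow(10, Rational(1, 2)))), 97) = Mul(Add(-17, Mul(I, Pow(10, Rational(1, 2)))), 97) = Add(-1649, Mul(97, I, Pow(10, Rational(1, 2))))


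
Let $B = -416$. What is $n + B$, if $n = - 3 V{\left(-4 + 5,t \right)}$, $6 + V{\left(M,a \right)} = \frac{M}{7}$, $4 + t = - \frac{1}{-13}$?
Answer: $- \frac{2789}{7} \approx -398.43$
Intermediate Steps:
$t = - \frac{51}{13}$ ($t = -4 - \frac{1}{-13} = -4 - - \frac{1}{13} = -4 + \frac{1}{13} = - \frac{51}{13} \approx -3.9231$)
$V{\left(M,a \right)} = -6 + \frac{M}{7}$
$n = \frac{123}{7}$ ($n = - 3 \left(-6 + \frac{-4 + 5}{7}\right) = - 3 \left(-6 + \frac{1}{7} \cdot 1\right) = - 3 \left(-6 + \frac{1}{7}\right) = \left(-3\right) \left(- \frac{41}{7}\right) = \frac{123}{7} \approx 17.571$)
$n + B = \frac{123}{7} - 416 = - \frac{2789}{7}$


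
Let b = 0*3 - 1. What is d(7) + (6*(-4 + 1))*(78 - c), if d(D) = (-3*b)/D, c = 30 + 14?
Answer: -4281/7 ≈ -611.57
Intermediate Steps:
b = -1 (b = 0 - 1 = -1)
c = 44
d(D) = 3/D (d(D) = (-3*(-1))/D = 3/D)
d(7) + (6*(-4 + 1))*(78 - c) = 3/7 + (6*(-4 + 1))*(78 - 1*44) = 3*(1/7) + (6*(-3))*(78 - 44) = 3/7 - 18*34 = 3/7 - 612 = -4281/7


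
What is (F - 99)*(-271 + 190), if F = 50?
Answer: 3969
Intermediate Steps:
(F - 99)*(-271 + 190) = (50 - 99)*(-271 + 190) = -49*(-81) = 3969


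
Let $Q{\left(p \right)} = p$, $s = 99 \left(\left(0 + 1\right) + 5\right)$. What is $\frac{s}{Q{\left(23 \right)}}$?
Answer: $\frac{594}{23} \approx 25.826$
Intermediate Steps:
$s = 594$ ($s = 99 \left(1 + 5\right) = 99 \cdot 6 = 594$)
$\frac{s}{Q{\left(23 \right)}} = \frac{594}{23}$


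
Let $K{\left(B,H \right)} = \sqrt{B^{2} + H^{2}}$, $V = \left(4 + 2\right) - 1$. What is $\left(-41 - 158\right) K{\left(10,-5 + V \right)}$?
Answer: $-1990$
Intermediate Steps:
$V = 5$ ($V = 6 - 1 = 5$)
$\left(-41 - 158\right) K{\left(10,-5 + V \right)} = \left(-41 - 158\right) \sqrt{10^{2} + \left(-5 + 5\right)^{2}} = - 199 \sqrt{100 + 0^{2}} = - 199 \sqrt{100 + 0} = - 199 \sqrt{100} = \left(-199\right) 10 = -1990$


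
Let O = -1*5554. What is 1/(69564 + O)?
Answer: 1/64010 ≈ 1.5623e-5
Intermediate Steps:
O = -5554
1/(69564 + O) = 1/(69564 - 5554) = 1/64010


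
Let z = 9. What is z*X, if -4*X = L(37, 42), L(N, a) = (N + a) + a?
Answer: -1089/4 ≈ -272.25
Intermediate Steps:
L(N, a) = N + 2*a
X = -121/4 (X = -(37 + 2*42)/4 = -(37 + 84)/4 = -¼*121 = -121/4 ≈ -30.250)
z*X = 9*(-121/4) = -1089/4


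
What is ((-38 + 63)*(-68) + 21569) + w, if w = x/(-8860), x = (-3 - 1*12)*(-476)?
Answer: 8801610/443 ≈ 19868.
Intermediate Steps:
x = 7140 (x = (-3 - 12)*(-476) = -15*(-476) = 7140)
w = -357/443 (w = 7140/(-8860) = 7140*(-1/8860) = -357/443 ≈ -0.80587)
((-38 + 63)*(-68) + 21569) + w = ((-38 + 63)*(-68) + 21569) - 357/443 = (25*(-68) + 21569) - 357/443 = (-1700 + 21569) - 357/443 = 19869 - 357/443 = 8801610/443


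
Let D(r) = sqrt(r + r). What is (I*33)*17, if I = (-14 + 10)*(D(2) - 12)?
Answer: 22440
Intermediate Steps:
D(r) = sqrt(2)*sqrt(r) (D(r) = sqrt(2*r) = sqrt(2)*sqrt(r))
I = 40 (I = (-14 + 10)*(sqrt(2)*sqrt(2) - 12) = -4*(2 - 12) = -4*(-10) = 40)
(I*33)*17 = (40*33)*17 = 1320*17 = 22440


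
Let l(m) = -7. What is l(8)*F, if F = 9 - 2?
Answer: -49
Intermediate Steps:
F = 7
l(8)*F = -7*7 = -49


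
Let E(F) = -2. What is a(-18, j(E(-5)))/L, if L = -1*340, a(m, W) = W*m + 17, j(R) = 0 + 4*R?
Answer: -161/340 ≈ -0.47353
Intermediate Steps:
j(R) = 4*R
a(m, W) = 17 + W*m
L = -340
a(-18, j(E(-5)))/L = (17 + (4*(-2))*(-18))/(-340) = (17 - 8*(-18))*(-1/340) = (17 + 144)*(-1/340) = 161*(-1/340) = -161/340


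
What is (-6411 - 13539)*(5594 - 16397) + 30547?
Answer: 215550397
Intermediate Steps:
(-6411 - 13539)*(5594 - 16397) + 30547 = -19950*(-10803) + 30547 = 215519850 + 30547 = 215550397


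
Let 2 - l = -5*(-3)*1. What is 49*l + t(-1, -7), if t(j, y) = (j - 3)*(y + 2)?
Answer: -617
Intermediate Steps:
t(j, y) = (-3 + j)*(2 + y)
l = -13 (l = 2 - (-5*(-3)) = 2 - 15 = -13)
49*l + t(-1, -7) = 49*(-13) + (-6 - 3*(-7) + 2*(-1) - 1*(-7)) = -637 + (-6 + 21 - 2 + 7) = -637 + 20 = -617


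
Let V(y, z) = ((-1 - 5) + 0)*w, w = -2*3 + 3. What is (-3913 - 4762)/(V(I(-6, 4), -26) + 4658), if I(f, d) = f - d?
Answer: -8675/4676 ≈ -1.8552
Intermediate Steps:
w = -3 (w = -6 + 3 = -3)
V(y, z) = 18 (V(y, z) = ((-1 - 5) + 0)*(-3) = (-6 + 0)*(-3) = -6*(-3) = 18)
(-3913 - 4762)/(V(I(-6, 4), -26) + 4658) = (-3913 - 4762)/(18 + 4658) = -8675/4676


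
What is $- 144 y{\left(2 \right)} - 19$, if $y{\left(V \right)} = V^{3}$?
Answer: $-1171$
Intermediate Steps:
$- 144 y{\left(2 \right)} - 19 = - 144 \cdot 2^{3} - 19 = \left(-144\right) 8 - 19 = -1152 - 19 = -1171$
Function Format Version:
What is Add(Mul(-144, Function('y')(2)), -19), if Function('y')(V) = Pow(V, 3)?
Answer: -1171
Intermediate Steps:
Add(Mul(-144, Function('y')(2)), -19) = Add(Mul(-144, Pow(2, 3)), -19) = Add(Mul(-144, 8), -19) = Add(-1152, -19) = -1171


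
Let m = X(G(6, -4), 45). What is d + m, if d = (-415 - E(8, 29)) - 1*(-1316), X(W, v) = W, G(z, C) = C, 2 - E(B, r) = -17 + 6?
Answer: 884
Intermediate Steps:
E(B, r) = 13 (E(B, r) = 2 - (-17 + 6) = 2 - 1*(-11) = 2 + 11 = 13)
m = -4
d = 888 (d = (-415 - 1*13) - 1*(-1316) = (-415 - 13) + 1316 = -428 + 1316 = 888)
d + m = 888 - 4 = 884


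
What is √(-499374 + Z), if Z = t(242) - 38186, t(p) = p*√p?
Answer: √(-537560 + 2662*√2) ≈ 730.61*I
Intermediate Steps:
t(p) = p^(3/2)
Z = -38186 + 2662*√2 (Z = 242^(3/2) - 38186 = 2662*√2 - 38186 = -38186 + 2662*√2 ≈ -34421.)
√(-499374 + Z) = √(-499374 + (-38186 + 2662*√2)) = √(-537560 + 2662*√2)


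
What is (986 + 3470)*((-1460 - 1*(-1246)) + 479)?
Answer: 1180840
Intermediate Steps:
(986 + 3470)*((-1460 - 1*(-1246)) + 479) = 4456*((-1460 + 1246) + 479) = 4456*(-214 + 479) = 4456*265 = 1180840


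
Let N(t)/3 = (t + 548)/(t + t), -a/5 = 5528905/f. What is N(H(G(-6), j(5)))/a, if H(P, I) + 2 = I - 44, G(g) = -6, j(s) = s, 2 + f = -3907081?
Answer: -5942673243/2266851050 ≈ -2.6216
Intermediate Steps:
f = -3907083 (f = -2 - 3907081 = -3907083)
a = 27644525/3907083 (a = -27644525/(-3907083) = -27644525*(-1)/3907083 = -5*(-5528905/3907083) = 27644525/3907083 ≈ 7.0755)
H(P, I) = -46 + I (H(P, I) = -2 + (I - 44) = -2 + (-44 + I) = -46 + I)
N(t) = 3*(548 + t)/(2*t) (N(t) = 3*((t + 548)/(t + t)) = 3*((548 + t)/((2*t))) = 3*((548 + t)*(1/(2*t))) = 3*((548 + t)/(2*t)) = 3*(548 + t)/(2*t))
N(H(G(-6), j(5)))/a = (3/2 + 822/(-46 + 5))/(27644525/3907083) = (3/2 + 822/(-41))*(3907083/27644525) = (3/2 + 822*(-1/41))*(3907083/27644525) = (3/2 - 822/41)*(3907083/27644525) = -1521/82*3907083/27644525 = -5942673243/2266851050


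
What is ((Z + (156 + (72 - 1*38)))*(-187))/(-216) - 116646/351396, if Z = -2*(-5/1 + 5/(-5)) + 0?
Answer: 184006069/1054188 ≈ 174.55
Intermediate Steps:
Z = 12 (Z = -2*(-5*1 + 5*(-⅕)) + 0 = -2*(-5 - 1) + 0 = -2*(-6) + 0 = 12 + 0 = 12)
((Z + (156 + (72 - 1*38)))*(-187))/(-216) - 116646/351396 = ((12 + (156 + (72 - 1*38)))*(-187))/(-216) - 116646/351396 = ((12 + (156 + (72 - 38)))*(-187))*(-1/216) - 116646*1/351396 = ((12 + (156 + 34))*(-187))*(-1/216) - 19441/58566 = ((12 + 190)*(-187))*(-1/216) - 19441/58566 = (202*(-187))*(-1/216) - 19441/58566 = -37774*(-1/216) - 19441/58566 = 18887/108 - 19441/58566 = 184006069/1054188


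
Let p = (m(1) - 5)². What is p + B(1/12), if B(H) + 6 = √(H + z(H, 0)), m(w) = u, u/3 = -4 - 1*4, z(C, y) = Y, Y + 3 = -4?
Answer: 835 + I*√249/6 ≈ 835.0 + 2.63*I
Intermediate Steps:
Y = -7 (Y = -3 - 4 = -7)
z(C, y) = -7
u = -24 (u = 3*(-4 - 1*4) = 3*(-4 - 4) = 3*(-8) = -24)
m(w) = -24
B(H) = -6 + √(-7 + H) (B(H) = -6 + √(H - 7) = -6 + √(-7 + H))
p = 841 (p = (-24 - 5)² = (-29)² = 841)
p + B(1/12) = 841 + (-6 + √(-7 + 1/12)) = 841 + (-6 + √(-83/12)) = 841 + (-6 + I*√249/6) = 835 + I*√249/6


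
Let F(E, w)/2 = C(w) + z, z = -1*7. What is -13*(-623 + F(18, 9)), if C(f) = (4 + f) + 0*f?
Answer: 7943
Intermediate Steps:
C(f) = 4 + f (C(f) = (4 + f) + 0 = 4 + f)
z = -7
F(E, w) = -6 + 2*w (F(E, w) = 2*((4 + w) - 7) = 2*(-3 + w) = -6 + 2*w)
-13*(-623 + F(18, 9)) = -13*(-623 + (-6 + 2*9)) = -13*(-623 + (-6 + 18)) = -13*(-623 + 12) = -13*(-611) = 7943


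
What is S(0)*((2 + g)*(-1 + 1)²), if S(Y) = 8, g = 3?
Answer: 0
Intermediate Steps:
S(0)*((2 + g)*(-1 + 1)²) = 8*((2 + 3)*(-1 + 1)²) = 8*(5*0²) = 8*(5*0) = 8*0 = 0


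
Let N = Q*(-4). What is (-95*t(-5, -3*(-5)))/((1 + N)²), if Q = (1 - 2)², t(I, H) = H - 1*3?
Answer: -380/3 ≈ -126.67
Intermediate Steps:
t(I, H) = -3 + H (t(I, H) = H - 3 = -3 + H)
Q = 1 (Q = (-1)² = 1)
N = -4 (N = 1*(-4) = -4)
(-95*t(-5, -3*(-5)))/((1 + N)²) = (-95*(-3 - 3*(-5)))/((1 - 4)²) = (-95*(-3 + 15))/((-3)²) = -95*12/9 = -1140*⅑ = -380/3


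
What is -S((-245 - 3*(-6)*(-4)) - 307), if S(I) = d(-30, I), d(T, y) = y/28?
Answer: 156/7 ≈ 22.286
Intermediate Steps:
d(T, y) = y/28 (d(T, y) = y*(1/28) = y/28)
S(I) = I/28
-S((-245 - 3*(-6)*(-4)) - 307) = -((-245 - 3*(-6)*(-4)) - 307)/28 = -((-245 + 18*(-4)) - 307)/28 = -((-245 - 72) - 307)/28 = -(-317 - 307)/28 = -(-624)/28 = -1*(-156/7) = 156/7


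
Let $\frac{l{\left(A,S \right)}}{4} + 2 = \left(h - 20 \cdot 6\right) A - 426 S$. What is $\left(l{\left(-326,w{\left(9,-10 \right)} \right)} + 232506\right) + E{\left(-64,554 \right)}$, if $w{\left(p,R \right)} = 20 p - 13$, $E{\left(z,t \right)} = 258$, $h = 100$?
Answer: $-25732$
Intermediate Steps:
$w{\left(p,R \right)} = -13 + 20 p$
$l{\left(A,S \right)} = -8 - 1704 S - 80 A$ ($l{\left(A,S \right)} = -8 + 4 \left(\left(100 - 20 \cdot 6\right) A - 426 S\right) = -8 + 4 \left(\left(100 - 120\right) A - 426 S\right) = -8 + 4 \left(- 20 A - 426 S\right) = -8 + 4 \left(- 426 S - 20 A\right) = -8 - \left(80 A + 1704 S\right) = -8 - 1704 S - 80 A$)
$\left(l{\left(-326,w{\left(9,-10 \right)} \right)} + 232506\right) + E{\left(-64,554 \right)} = \left(\left(-8 - 1704 \left(-13 + 20 \cdot 9\right) - -26080\right) + 232506\right) + 258 = \left(\left(-8 - 1704 \left(-13 + 180\right) + 26080\right) + 232506\right) + 258 = \left(\left(-8 - 284568 + 26080\right) + 232506\right) + 258 = \left(-258496 + 232506\right) + 258 = -25990 + 258 = -25732$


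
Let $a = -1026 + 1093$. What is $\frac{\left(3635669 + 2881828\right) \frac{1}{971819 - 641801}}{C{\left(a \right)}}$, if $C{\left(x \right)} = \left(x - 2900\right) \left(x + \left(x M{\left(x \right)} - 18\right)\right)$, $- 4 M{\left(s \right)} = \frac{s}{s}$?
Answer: $- \frac{4344998}{20101231371} \approx -0.00021616$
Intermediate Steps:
$M{\left(s \right)} = - \frac{1}{4}$ ($M{\left(s \right)} = - \frac{s \frac{1}{s}}{4} = \left(- \frac{1}{4}\right) 1 = - \frac{1}{4}$)
$a = 67$
$C{\left(x \right)} = \left(-2900 + x\right) \left(-18 + \frac{3 x}{4}\right)$ ($C{\left(x \right)} = \left(x - 2900\right) \left(x + \left(x \left(- \frac{1}{4}\right) - 18\right)\right) = \left(-2900 + x\right) \left(x - \left(18 + \frac{x}{4}\right)\right) = \left(-2900 + x\right) \left(-18 + \frac{3 x}{4}\right)$)
$\frac{\left(3635669 + 2881828\right) \frac{1}{971819 - 641801}}{C{\left(a \right)}} = \frac{\left(3635669 + 2881828\right) \frac{1}{971819 - 641801}}{52200 - 146931 + \frac{3 \cdot 67^{2}}{4}} = \frac{6517497 \cdot \frac{1}{330018}}{52200 - 146931 + \frac{3}{4} \cdot 4489} = \frac{6517497 \cdot \frac{1}{330018}}{52200 - 146931 + \frac{13467}{4}} = \frac{2172499}{110006 \left(- \frac{365457}{4}\right)} = \frac{2172499}{110006} \left(- \frac{4}{365457}\right) = - \frac{4344998}{20101231371}$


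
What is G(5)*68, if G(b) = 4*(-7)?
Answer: -1904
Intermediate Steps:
G(b) = -28
G(5)*68 = -28*68 = -1904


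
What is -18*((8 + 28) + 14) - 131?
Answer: -1031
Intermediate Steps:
-18*((8 + 28) + 14) - 131 = -18*(36 + 14) - 131 = -18*50 - 131 = -900 - 131 = -1031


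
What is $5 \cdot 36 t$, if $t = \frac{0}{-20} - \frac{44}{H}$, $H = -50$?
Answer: $\frac{792}{5} \approx 158.4$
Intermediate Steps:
$t = \frac{22}{25}$ ($t = \frac{0}{-20} - \frac{44}{-50} = 0 \left(- \frac{1}{20}\right) - - \frac{22}{25} = 0 + \frac{22}{25} = \frac{22}{25} \approx 0.88$)
$5 \cdot 36 t = 5 \cdot 36 \cdot \frac{22}{25} = 180 \cdot \frac{22}{25} = \frac{792}{5}$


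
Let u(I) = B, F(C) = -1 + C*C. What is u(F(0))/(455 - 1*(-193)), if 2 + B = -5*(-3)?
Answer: 13/648 ≈ 0.020062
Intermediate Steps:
F(C) = -1 + C**2
B = 13 (B = -2 - 5*(-3) = -2 + 15 = 13)
u(I) = 13
u(F(0))/(455 - 1*(-193)) = 13/(455 - 1*(-193)) = 13/(455 + 193) = 13/648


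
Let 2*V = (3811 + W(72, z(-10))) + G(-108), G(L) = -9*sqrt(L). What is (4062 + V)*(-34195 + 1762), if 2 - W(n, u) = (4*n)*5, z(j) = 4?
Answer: -340449201/2 + 875691*I*sqrt(3) ≈ -1.7022e+8 + 1.5167e+6*I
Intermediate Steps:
W(n, u) = 2 - 20*n (W(n, u) = 2 - 4*n*5 = 2 - 20*n)
V = 2373/2 - 27*I*sqrt(3) (V = ((3811 + (2 - 20*72)) - 54*I*sqrt(3))/2 = ((3811 + (2 - 1440)) - 54*I*sqrt(3))/2 = ((3811 - 1438) - 54*I*sqrt(3))/2 = (2373 - 54*I*sqrt(3))/2 = 2373/2 - 27*I*sqrt(3) ≈ 1186.5 - 46.765*I)
(4062 + V)*(-34195 + 1762) = (4062 + (2373/2 - 27*I*sqrt(3)))*(-34195 + 1762) = (10497/2 - 27*I*sqrt(3))*(-32433) = -340449201/2 + 875691*I*sqrt(3)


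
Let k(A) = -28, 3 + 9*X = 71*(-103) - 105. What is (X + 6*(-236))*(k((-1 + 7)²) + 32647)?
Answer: -219254045/3 ≈ -7.3085e+7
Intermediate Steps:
X = -7421/9 (X = -⅓ + (71*(-103) - 105)/9 = -⅓ + (-7313 - 105)/9 = -⅓ + (⅑)*(-7418) = -⅓ - 7418/9 = -7421/9 ≈ -824.56)
(X + 6*(-236))*(k((-1 + 7)²) + 32647) = (-7421/9 + 6*(-236))*(-28 + 32647) = (-7421/9 - 1416)*32619 = -20165/9*32619 = -219254045/3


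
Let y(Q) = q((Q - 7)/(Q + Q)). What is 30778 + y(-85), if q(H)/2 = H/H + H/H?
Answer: 30782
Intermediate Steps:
q(H) = 4 (q(H) = 2*(H/H + H/H) = 2*(1 + 1) = 2*2 = 4)
y(Q) = 4
30778 + y(-85) = 30778 + 4 = 30782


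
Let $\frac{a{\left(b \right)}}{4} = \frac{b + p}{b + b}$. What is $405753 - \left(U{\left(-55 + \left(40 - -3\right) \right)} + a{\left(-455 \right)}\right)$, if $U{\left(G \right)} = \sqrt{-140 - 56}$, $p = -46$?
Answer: $\frac{184616613}{455} - 14 i \approx 4.0575 \cdot 10^{5} - 14.0 i$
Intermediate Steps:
$a{\left(b \right)} = \frac{2 \left(-46 + b\right)}{b}$ ($a{\left(b \right)} = 4 \frac{b - 46}{b + b} = 4 \frac{-46 + b}{2 b} = \frac{2 \left(-46 + b\right)}{b}$)
$U{\left(G \right)} = 14 i$ ($U{\left(G \right)} = \sqrt{-196} = 14 i$)
$405753 - \left(U{\left(-55 + \left(40 - -3\right) \right)} + a{\left(-455 \right)}\right) = 405753 - \left(14 i + \left(2 - \frac{92}{-455}\right)\right) = 405753 - \left(14 i + \left(2 - - \frac{92}{455}\right)\right) = 405753 - \left(14 i + \left(2 + \frac{92}{455}\right)\right) = 405753 - \left(14 i + \frac{1002}{455}\right) = 405753 - \left(\frac{1002}{455} + 14 i\right) = \frac{184616613}{455} - 14 i$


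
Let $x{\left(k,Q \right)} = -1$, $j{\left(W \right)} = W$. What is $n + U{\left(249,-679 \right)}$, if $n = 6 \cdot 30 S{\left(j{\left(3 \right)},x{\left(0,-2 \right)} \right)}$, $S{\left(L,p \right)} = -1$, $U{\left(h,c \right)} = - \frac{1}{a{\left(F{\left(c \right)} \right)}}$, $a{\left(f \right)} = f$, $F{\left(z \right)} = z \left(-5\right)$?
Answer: $- \frac{611101}{3395} \approx -180.0$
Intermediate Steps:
$F{\left(z \right)} = - 5 z$
$U{\left(h,c \right)} = \frac{1}{5 c}$ ($U{\left(h,c \right)} = - \frac{1}{\left(-5\right) c} = - \frac{-1}{5 c} = \frac{1}{5 c}$)
$n = -180$ ($n = 6 \cdot 30 \left(-1\right) = 180 \left(-1\right) = -180$)
$n + U{\left(249,-679 \right)} = -180 + \frac{1}{5 \left(-679\right)} = -180 + \frac{1}{5} \left(- \frac{1}{679}\right) = -180 - \frac{1}{3395} = - \frac{611101}{3395}$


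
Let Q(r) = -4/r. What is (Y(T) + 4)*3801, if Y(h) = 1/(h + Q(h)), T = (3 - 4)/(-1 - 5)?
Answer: 2151366/143 ≈ 15045.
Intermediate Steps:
T = ⅙ (T = -1/(-6) = -1*(-⅙) = ⅙ ≈ 0.16667)
Y(h) = 1/(h - 4/h)
(Y(T) + 4)*3801 = (1/(6*(-4 + (⅙)²)) + 4)*3801 = (1/(6*(-4 + 1/36)) + 4)*3801 = (1/(6*(-143/36)) + 4)*3801 = ((⅙)*(-36/143) + 4)*3801 = (-6/143 + 4)*3801 = (566/143)*3801 = 2151366/143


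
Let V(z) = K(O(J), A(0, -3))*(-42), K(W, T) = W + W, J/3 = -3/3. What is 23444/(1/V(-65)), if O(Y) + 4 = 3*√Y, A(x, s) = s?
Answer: 7877184 - 5907888*I*√3 ≈ 7.8772e+6 - 1.0233e+7*I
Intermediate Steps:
J = -3 (J = 3*(-3/3) = 3*(-3*⅓) = 3*(-1) = -3)
O(Y) = -4 + 3*√Y
K(W, T) = 2*W
V(z) = 336 - 252*I*√3 (V(z) = (2*(-4 + 3*√(-3)))*(-42) = (2*(-4 + 3*(I*√3)))*(-42) = (2*(-4 + 3*I*√3))*(-42) = (-8 + 6*I*√3)*(-42) = 336 - 252*I*√3)
23444/(1/V(-65)) = 23444/(1/(336 - 252*I*√3)) = 23444*(336 - 252*I*√3) = 7877184 - 5907888*I*√3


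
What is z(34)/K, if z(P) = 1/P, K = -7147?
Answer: -1/242998 ≈ -4.1153e-6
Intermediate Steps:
z(34)/K = 1/(34*(-7147)) = (1/34)*(-1/7147) = -1/242998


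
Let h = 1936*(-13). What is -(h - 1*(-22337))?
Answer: 2831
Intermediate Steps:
h = -25168
-(h - 1*(-22337)) = -(-25168 - 1*(-22337)) = -(-25168 + 22337) = -1*(-2831) = 2831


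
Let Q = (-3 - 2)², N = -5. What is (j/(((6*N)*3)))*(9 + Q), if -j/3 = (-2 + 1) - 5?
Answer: -34/5 ≈ -6.8000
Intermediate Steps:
j = 18 (j = -3*((-2 + 1) - 5) = -3*(-1 - 5) = -3*(-6) = 18)
Q = 25 (Q = (-5)² = 25)
(j/(((6*N)*3)))*(9 + Q) = (18/(((6*(-5))*3)))*(9 + 25) = (18/((-30*3)))*34 = (18/(-90))*34 = (18*(-1/90))*34 = -⅕*34 = -34/5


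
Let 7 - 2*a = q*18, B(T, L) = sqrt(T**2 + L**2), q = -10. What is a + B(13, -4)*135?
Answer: 187/2 + 135*sqrt(185) ≈ 1929.7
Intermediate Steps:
B(T, L) = sqrt(L**2 + T**2)
a = 187/2 (a = 7/2 - (-5)*18 = 7/2 - 1/2*(-180) = 7/2 + 90 = 187/2 ≈ 93.500)
a + B(13, -4)*135 = 187/2 + sqrt((-4)**2 + 13**2)*135 = 187/2 + sqrt(16 + 169)*135 = 187/2 + sqrt(185)*135 = 187/2 + 135*sqrt(185)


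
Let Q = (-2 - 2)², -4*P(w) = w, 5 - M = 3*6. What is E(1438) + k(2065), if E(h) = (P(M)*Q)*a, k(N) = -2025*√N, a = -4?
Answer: -208 - 2025*√2065 ≈ -92229.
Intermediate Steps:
M = -13 (M = 5 - 3*6 = 5 - 1*18 = 5 - 18 = -13)
P(w) = -w/4
Q = 16 (Q = (-4)² = 16)
E(h) = -208 (E(h) = (-¼*(-13)*16)*(-4) = ((13/4)*16)*(-4) = 52*(-4) = -208)
E(1438) + k(2065) = -208 - 2025*√2065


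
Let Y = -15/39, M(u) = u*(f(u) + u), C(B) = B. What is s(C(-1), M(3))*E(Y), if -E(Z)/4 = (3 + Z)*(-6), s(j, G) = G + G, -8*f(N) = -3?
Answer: 16524/13 ≈ 1271.1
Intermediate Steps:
f(N) = 3/8 (f(N) = -1/8*(-3) = 3/8)
M(u) = u*(3/8 + u)
s(j, G) = 2*G
Y = -5/13 (Y = -15*1/39 = -5/13 ≈ -0.38462)
E(Z) = 72 + 24*Z (E(Z) = -4*(3 + Z)*(-6) = -4*(-18 - 6*Z) = 72 + 24*Z)
s(C(-1), M(3))*E(Y) = (2*((1/8)*3*(3 + 8*3)))*(72 + 24*(-5/13)) = (2*((1/8)*3*(3 + 24)))*(72 - 120/13) = (2*((1/8)*3*27))*(816/13) = (2*(81/8))*(816/13) = (81/4)*(816/13) = 16524/13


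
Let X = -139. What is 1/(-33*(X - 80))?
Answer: 1/7227 ≈ 0.00013837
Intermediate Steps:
1/(-33*(X - 80)) = 1/(-33*(-139 - 80)) = 1/(-33*(-219)) = 1/7227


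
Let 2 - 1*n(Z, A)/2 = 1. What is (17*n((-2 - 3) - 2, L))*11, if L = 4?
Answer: 374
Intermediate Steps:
n(Z, A) = 2 (n(Z, A) = 4 - 2*1 = 4 - 2 = 2)
(17*n((-2 - 3) - 2, L))*11 = (17*2)*11 = 34*11 = 374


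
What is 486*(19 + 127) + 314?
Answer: 71270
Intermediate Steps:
486*(19 + 127) + 314 = 486*146 + 314 = 70956 + 314 = 71270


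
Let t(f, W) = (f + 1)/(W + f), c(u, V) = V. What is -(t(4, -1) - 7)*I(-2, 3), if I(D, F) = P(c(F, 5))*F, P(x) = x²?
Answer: 400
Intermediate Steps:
I(D, F) = 25*F (I(D, F) = 5²*F = 25*F)
t(f, W) = (1 + f)/(W + f)
-(t(4, -1) - 7)*I(-2, 3) = -((1 + 4)/(-1 + 4) - 7)*25*3 = -(5/3 - 7)*75 = -(-16)*75/3 = -1*(-400) = 400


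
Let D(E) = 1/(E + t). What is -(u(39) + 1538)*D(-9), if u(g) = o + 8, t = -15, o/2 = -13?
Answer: 190/3 ≈ 63.333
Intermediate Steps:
o = -26 (o = 2*(-13) = -26)
u(g) = -18 (u(g) = -26 + 8 = -18)
D(E) = 1/(-15 + E) (D(E) = 1/(E - 15) = 1/(-15 + E))
-(u(39) + 1538)*D(-9) = -(-18 + 1538)/(-15 - 9) = -1520/(-24) = -1520*(-1)/24 = -1*(-190/3) = 190/3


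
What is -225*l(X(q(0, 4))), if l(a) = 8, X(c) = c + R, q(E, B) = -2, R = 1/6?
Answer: -1800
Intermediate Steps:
R = 1/6 ≈ 0.16667
X(c) = 1/6 + c (X(c) = c + 1/6 = 1/6 + c)
-225*l(X(q(0, 4))) = -225*8 = -1800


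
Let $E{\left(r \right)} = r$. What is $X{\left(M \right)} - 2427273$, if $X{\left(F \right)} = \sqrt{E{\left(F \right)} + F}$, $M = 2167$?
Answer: $-2427273 + \sqrt{4334} \approx -2.4272 \cdot 10^{6}$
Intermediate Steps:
$X{\left(F \right)} = \sqrt{2} \sqrt{F}$ ($X{\left(F \right)} = \sqrt{F + F} = \sqrt{2 F} = \sqrt{2} \sqrt{F}$)
$X{\left(M \right)} - 2427273 = \sqrt{2} \sqrt{2167} - 2427273 = \sqrt{4334} - 2427273 = -2427273 + \sqrt{4334}$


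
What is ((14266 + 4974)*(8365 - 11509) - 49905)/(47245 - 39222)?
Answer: -60540465/8023 ≈ -7545.9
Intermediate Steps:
((14266 + 4974)*(8365 - 11509) - 49905)/(47245 - 39222) = (19240*(-3144) - 49905)/8023 = (-60490560 - 49905)*(1/8023) = -60540465*1/8023 = -60540465/8023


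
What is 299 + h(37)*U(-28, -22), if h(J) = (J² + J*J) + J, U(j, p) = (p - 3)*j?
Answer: 1942799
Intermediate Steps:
U(j, p) = j*(-3 + p) (U(j, p) = (-3 + p)*j = j*(-3 + p))
h(J) = J + 2*J² (h(J) = (J² + J²) + J = 2*J² + J = J + 2*J²)
299 + h(37)*U(-28, -22) = 299 + (37*(1 + 2*37))*(-28*(-3 - 22)) = 299 + (37*(1 + 74))*(-28*(-25)) = 299 + (37*75)*700 = 299 + 2775*700 = 299 + 1942500 = 1942799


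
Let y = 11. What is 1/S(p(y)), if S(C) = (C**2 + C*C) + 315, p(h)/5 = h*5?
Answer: 1/151565 ≈ 6.5978e-6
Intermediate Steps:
p(h) = 25*h (p(h) = 5*(h*5) = 5*(5*h) = 25*h)
S(C) = 315 + 2*C**2 (S(C) = (C**2 + C**2) + 315 = 2*C**2 + 315 = 315 + 2*C**2)
1/S(p(y)) = 1/(315 + 2*(25*11)**2) = 1/(315 + 2*275**2) = 1/(315 + 2*75625) = 1/(315 + 151250) = 1/151565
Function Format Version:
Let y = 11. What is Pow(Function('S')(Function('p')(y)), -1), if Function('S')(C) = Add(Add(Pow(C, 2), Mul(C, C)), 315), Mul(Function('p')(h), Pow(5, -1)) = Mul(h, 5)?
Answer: Rational(1, 151565) ≈ 6.5978e-6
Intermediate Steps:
Function('p')(h) = Mul(25, h) (Function('p')(h) = Mul(5, Mul(h, 5)) = Mul(5, Mul(5, h)) = Mul(25, h))
Function('S')(C) = Add(315, Mul(2, Pow(C, 2))) (Function('S')(C) = Add(Add(Pow(C, 2), Pow(C, 2)), 315) = Add(Mul(2, Pow(C, 2)), 315) = Add(315, Mul(2, Pow(C, 2))))
Pow(Function('S')(Function('p')(y)), -1) = Pow(Add(315, Mul(2, Pow(Mul(25, 11), 2))), -1) = Pow(Add(315, Mul(2, Pow(275, 2))), -1) = Pow(Add(315, Mul(2, 75625)), -1) = Pow(Add(315, 151250), -1) = Pow(151565, -1) = Rational(1, 151565)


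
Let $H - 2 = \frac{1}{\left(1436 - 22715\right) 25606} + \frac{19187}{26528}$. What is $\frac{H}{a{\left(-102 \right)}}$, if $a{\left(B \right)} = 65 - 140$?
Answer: $- \frac{19681524364727}{542036749615200} \approx -0.03631$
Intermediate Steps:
$H = \frac{19681524364727}{7227156661536}$ ($H = 2 + \left(\frac{1}{\left(1436 - 22715\right) 25606} + \frac{19187}{26528}\right) = 2 + \left(\frac{1}{-21279} \cdot \frac{1}{25606} + 19187 \cdot \frac{1}{26528}\right) = 2 + \left(\left(- \frac{1}{21279}\right) \frac{1}{25606} + \frac{19187}{26528}\right) = 2 + \left(- \frac{1}{544870074} + \frac{19187}{26528}\right) = 2 + \frac{5227211041655}{7227156661536} = \frac{19681524364727}{7227156661536} \approx 2.7233$)
$a{\left(B \right)} = -75$ ($a{\left(B \right)} = 65 - 140 = -75$)
$\frac{H}{a{\left(-102 \right)}} = \frac{19681524364727}{7227156661536 \left(-75\right)} = \frac{19681524364727}{7227156661536} \left(- \frac{1}{75}\right) = - \frac{19681524364727}{542036749615200}$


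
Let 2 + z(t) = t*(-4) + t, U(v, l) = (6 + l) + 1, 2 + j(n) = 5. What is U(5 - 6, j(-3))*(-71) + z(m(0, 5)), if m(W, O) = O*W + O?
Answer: -727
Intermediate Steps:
m(W, O) = O + O*W
j(n) = 3 (j(n) = -2 + 5 = 3)
U(v, l) = 7 + l
z(t) = -2 - 3*t (z(t) = -2 + (t*(-4) + t) = -2 + (-4*t + t) = -2 - 3*t)
U(5 - 6, j(-3))*(-71) + z(m(0, 5)) = (7 + 3)*(-71) + (-2 - 15*(1 + 0)) = 10*(-71) + (-2 - 15) = -710 + (-2 - 3*5) = -710 + (-2 - 15) = -710 - 17 = -727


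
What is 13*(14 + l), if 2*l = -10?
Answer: 117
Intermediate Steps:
l = -5 (l = (1/2)*(-10) = -5)
13*(14 + l) = 13*(14 - 5) = 13*9 = 117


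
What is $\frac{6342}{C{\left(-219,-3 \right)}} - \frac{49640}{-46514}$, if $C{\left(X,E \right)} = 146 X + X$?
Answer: $\frac{31025446}{35652981} \approx 0.87021$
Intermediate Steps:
$C{\left(X,E \right)} = 147 X$
$\frac{6342}{C{\left(-219,-3 \right)}} - \frac{49640}{-46514} = \frac{6342}{147 \left(-219\right)} - \frac{49640}{-46514} = \frac{6342}{-32193} - - \frac{24820}{23257} = 6342 \left(- \frac{1}{32193}\right) + \frac{24820}{23257} = - \frac{302}{1533} + \frac{24820}{23257} = \frac{31025446}{35652981}$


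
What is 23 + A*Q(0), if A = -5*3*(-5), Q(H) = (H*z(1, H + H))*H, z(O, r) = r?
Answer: 23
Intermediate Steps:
Q(H) = 2*H**3 (Q(H) = (H*(H + H))*H = (H*(2*H))*H = (2*H**2)*H = 2*H**3)
A = 75 (A = -15*(-5) = 75)
23 + A*Q(0) = 23 + 75*(2*0**3) = 23 + 75*(2*0) = 23 + 75*0 = 23 + 0 = 23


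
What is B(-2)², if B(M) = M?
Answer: 4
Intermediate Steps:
B(-2)² = (-2)² = 4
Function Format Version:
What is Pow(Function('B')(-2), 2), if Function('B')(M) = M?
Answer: 4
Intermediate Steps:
Pow(Function('B')(-2), 2) = Pow(-2, 2) = 4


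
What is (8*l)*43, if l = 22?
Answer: 7568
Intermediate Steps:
(8*l)*43 = (8*22)*43 = 176*43 = 7568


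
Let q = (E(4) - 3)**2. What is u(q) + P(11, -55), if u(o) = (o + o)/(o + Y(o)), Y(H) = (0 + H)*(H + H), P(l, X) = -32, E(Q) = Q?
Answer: -94/3 ≈ -31.333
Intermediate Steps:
Y(H) = 2*H**2 (Y(H) = H*(2*H) = 2*H**2)
q = 1 (q = (4 - 3)**2 = 1**2 = 1)
u(o) = 2*o/(o + 2*o**2) (u(o) = (o + o)/(o + 2*o**2) = (2*o)/(o + 2*o**2) = 2*o/(o + 2*o**2))
u(q) + P(11, -55) = 2/(1 + 2*1) - 32 = 2/(1 + 2) - 32 = 2/3 - 32 = -94/3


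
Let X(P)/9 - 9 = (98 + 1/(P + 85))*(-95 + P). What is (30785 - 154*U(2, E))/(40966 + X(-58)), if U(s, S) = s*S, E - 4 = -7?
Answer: -31709/93950 ≈ -0.33751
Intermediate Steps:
E = -3 (E = 4 - 7 = -3)
U(s, S) = S*s
X(P) = 81 + 9*(-95 + P)*(98 + 1/(85 + P)) (X(P) = 81 + 9*((98 + 1/(P + 85))*(-95 + P)) = 81 + 9*((98 + 1/(85 + P))*(-95 + P)) = 81 + 9*((-95 + P)*(98 + 1/(85 + P))) = 81 + 9*(-95 + P)*(98 + 1/(85 + P)))
(30785 - 154*U(2, E))/(40966 + X(-58)) = (30785 - (-462)*2)/(40966 + 18*(-395340 - 485*(-58) + 49*(-58)²)/(85 - 58)) = (30785 - 154*(-6))/(40966 + 18*(-395340 + 28130 + 49*3364)/27) = (30785 + 924)/(40966 + 18*(1/27)*(-395340 + 28130 + 164836)) = 31709/(40966 + 18*(1/27)*(-202374)) = 31709/(40966 - 134916) = 31709/(-93950) = 31709*(-1/93950) = -31709/93950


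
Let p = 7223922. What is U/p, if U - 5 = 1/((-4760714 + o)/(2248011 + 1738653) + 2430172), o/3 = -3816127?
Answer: 48441319072229/69987256351108977186 ≈ 6.9214e-7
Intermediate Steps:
o = -11448381 (o = 3*(-3816127) = -11448381)
U = 48441319072229/9688263017113 (U = 5 + 1/((-4760714 - 11448381)/(2248011 + 1738653) + 2430172) = 5 + 1/(-16209095/3986664 + 2430172) = 5 + 1/(9688263017113/3986664) = 5 + 3986664/9688263017113 = 48441319072229/9688263017113 ≈ 5.0000)
U/p = (48441319072229/9688263017113)/7223922 = (48441319072229/9688263017113)*(1/7223922) = 48441319072229/69987256351108977186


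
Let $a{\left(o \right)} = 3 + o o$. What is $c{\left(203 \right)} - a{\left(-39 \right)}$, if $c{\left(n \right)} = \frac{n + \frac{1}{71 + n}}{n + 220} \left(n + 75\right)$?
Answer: $- \frac{26861909}{19317} \approx -1390.6$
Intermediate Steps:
$a{\left(o \right)} = 3 + o^{2}$
$c{\left(n \right)} = \frac{\left(75 + n\right) \left(n + \frac{1}{71 + n}\right)}{220 + n}$ ($c{\left(n \right)} = \frac{n + \frac{1}{71 + n}}{220 + n} \left(75 + n\right) = \frac{\left(75 + n\right) \left(n + \frac{1}{71 + n}\right)}{220 + n}$)
$c{\left(203 \right)} - a{\left(-39 \right)} = \frac{75 + 203^{3} + 146 \cdot 203^{2} + 5326 \cdot 203}{15620 + 203^{2} + 291 \cdot 203} - \left(3 + \left(-39\right)^{2}\right) = \frac{75 + 8365427 + 146 \cdot 41209 + 1081178}{15620 + 41209 + 59073} - \left(3 + 1521\right) = \frac{75 + 8365427 + 6016514 + 1081178}{115902} - 1524 = \frac{1}{115902} \cdot 15463194 - 1524 = \frac{2577199}{19317} - 1524 = - \frac{26861909}{19317}$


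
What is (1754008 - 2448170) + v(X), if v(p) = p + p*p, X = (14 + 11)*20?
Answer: -443662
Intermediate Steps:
X = 500 (X = 25*20 = 500)
v(p) = p + p²
(1754008 - 2448170) + v(X) = (1754008 - 2448170) + 500*(1 + 500) = -694162 + 500*501 = -694162 + 250500 = -443662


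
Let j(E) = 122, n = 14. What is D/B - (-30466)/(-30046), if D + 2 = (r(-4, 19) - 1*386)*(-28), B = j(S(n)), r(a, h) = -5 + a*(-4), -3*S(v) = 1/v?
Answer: 77926514/916403 ≈ 85.035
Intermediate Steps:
S(v) = -1/(3*v)
r(a, h) = -5 - 4*a
B = 122
D = 10498 (D = -2 + ((-5 - 4*(-4)) - 1*386)*(-28) = -2 + ((-5 + 16) - 386)*(-28) = -2 + (11 - 386)*(-28) = -2 - 375*(-28) = -2 + 10500 = 10498)
D/B - (-30466)/(-30046) = 10498/122 - (-30466)/(-30046) = 10498*(1/122) - (-30466)*(-1)/30046 = 5249/61 - 1*15233/15023 = 5249/61 - 15233/15023 = 77926514/916403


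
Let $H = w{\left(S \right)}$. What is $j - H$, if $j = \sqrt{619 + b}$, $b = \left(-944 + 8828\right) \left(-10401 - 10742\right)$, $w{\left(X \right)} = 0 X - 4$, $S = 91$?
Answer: $4 + i \sqrt{166690793} \approx 4.0 + 12911.0 i$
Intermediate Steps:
$w{\left(X \right)} = -4$ ($w{\left(X \right)} = 0 - 4 = -4$)
$b = -166691412$ ($b = 7884 \left(-21143\right) = -166691412$)
$H = -4$
$j = i \sqrt{166690793}$ ($j = \sqrt{619 - 166691412} = \sqrt{-166690793} = i \sqrt{166690793} \approx 12911.0 i$)
$j - H = i \sqrt{166690793} - -4 = i \sqrt{166690793} + 4 = 4 + i \sqrt{166690793}$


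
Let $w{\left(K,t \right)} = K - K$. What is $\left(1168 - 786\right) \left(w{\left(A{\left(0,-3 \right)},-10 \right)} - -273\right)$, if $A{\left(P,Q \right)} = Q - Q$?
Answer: $104286$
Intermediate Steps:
$A{\left(P,Q \right)} = 0$
$w{\left(K,t \right)} = 0$
$\left(1168 - 786\right) \left(w{\left(A{\left(0,-3 \right)},-10 \right)} - -273\right) = \left(1168 - 786\right) \left(0 - -273\right) = 382 \left(0 + 273\right) = 382 \cdot 273 = 104286$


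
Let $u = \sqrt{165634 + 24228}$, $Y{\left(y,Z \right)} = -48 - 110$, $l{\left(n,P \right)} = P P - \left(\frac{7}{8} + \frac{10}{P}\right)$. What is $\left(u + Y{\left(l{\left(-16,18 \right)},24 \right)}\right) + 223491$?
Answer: $223333 + \sqrt{189862} \approx 2.2377 \cdot 10^{5}$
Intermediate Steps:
$l{\left(n,P \right)} = - \frac{7}{8} + P^{2} - \frac{10}{P}$ ($l{\left(n,P \right)} = P^{2} - \left(\frac{7}{8} + \frac{10}{P}\right) = - \frac{7}{8} + P^{2} - \frac{10}{P}$)
$Y{\left(y,Z \right)} = -158$ ($Y{\left(y,Z \right)} = -48 - 110 = -158$)
$u = \sqrt{189862} \approx 435.73$
$\left(u + Y{\left(l{\left(-16,18 \right)},24 \right)}\right) + 223491 = \left(\sqrt{189862} - 158\right) + 223491 = \left(-158 + \sqrt{189862}\right) + 223491 = 223333 + \sqrt{189862}$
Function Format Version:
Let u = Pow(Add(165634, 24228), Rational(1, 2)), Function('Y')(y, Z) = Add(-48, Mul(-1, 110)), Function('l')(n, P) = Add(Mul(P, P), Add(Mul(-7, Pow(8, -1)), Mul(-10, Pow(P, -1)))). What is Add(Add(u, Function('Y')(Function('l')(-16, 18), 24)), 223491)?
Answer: Add(223333, Pow(189862, Rational(1, 2))) ≈ 2.2377e+5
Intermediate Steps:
Function('l')(n, P) = Add(Rational(-7, 8), Pow(P, 2), Mul(-10, Pow(P, -1))) (Function('l')(n, P) = Add(Pow(P, 2), Add(Mul(-7, Rational(1, 8)), Mul(-10, Pow(P, -1)))) = Add(Pow(P, 2), Add(Rational(-7, 8), Mul(-10, Pow(P, -1)))) = Add(Rational(-7, 8), Pow(P, 2), Mul(-10, Pow(P, -1))))
Function('Y')(y, Z) = -158 (Function('Y')(y, Z) = Add(-48, -110) = -158)
u = Pow(189862, Rational(1, 2)) ≈ 435.73
Add(Add(u, Function('Y')(Function('l')(-16, 18), 24)), 223491) = Add(Add(Pow(189862, Rational(1, 2)), -158), 223491) = Add(Add(-158, Pow(189862, Rational(1, 2))), 223491) = Add(223333, Pow(189862, Rational(1, 2)))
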